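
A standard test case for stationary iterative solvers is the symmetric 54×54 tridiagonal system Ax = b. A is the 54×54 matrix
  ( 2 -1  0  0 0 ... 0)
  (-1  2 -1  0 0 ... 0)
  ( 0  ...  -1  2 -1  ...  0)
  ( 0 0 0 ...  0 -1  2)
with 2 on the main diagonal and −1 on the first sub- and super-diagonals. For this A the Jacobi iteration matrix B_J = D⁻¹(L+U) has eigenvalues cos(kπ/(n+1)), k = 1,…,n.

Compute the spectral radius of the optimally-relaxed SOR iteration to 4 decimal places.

ρ_J = max_k |cos(kπ/55)| = cos(π/55) = 0.9984
1 − cos²(π/55) = sin²(π/55) ⇒ √(1−ρ_J²) = sin(π/55) = 0.05709.
So ω* = 2/1.05709 = 1.8920 (Young).
ρ_SOR = ω* − 1 ≈ 0.8920.

ρ_SOR = 0.8920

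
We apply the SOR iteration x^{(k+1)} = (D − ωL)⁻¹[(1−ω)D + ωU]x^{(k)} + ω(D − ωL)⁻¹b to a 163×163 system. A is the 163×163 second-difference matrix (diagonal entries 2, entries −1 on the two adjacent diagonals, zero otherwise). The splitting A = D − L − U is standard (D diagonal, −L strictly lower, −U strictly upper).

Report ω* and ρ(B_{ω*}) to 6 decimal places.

With n=163, ρ(Jacobi) = cos(π/164) = 0.999817.
√(1−ρ_J²) simplifies to sin(π/164) = 0.0191549.
Young: ω* = 2/(1+√(1−ρ_J²)) = 2/(1+0.0191549) = 2/1.0191549 = 1.962410.
ρ(B_{ω*}) = ω*−1 = 0.962410

ω* = 1.962410, ρ_SOR = 0.962410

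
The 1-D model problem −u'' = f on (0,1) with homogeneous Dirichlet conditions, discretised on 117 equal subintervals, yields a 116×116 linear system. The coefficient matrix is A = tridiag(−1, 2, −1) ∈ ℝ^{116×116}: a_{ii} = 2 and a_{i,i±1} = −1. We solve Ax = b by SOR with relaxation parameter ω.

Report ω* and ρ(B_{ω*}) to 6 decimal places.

ω* = 1.947708, ρ_SOR = 0.947708

B_J for the 116×116 system has eigenvalues cos(kπ/117); ρ_J = cos(π/117) = 0.999640.
√(1 − cos²(π/117)) = sin(π/117) ≈ 0.0268480.
Then 2/(1+√(1−ρ_J²)) = 2/(1+0.0268480); ω* = 2/1.0268480 = 1.947708.
ρ_SOR = ω* − 1 = 1.947708 − 1 = 0.947708.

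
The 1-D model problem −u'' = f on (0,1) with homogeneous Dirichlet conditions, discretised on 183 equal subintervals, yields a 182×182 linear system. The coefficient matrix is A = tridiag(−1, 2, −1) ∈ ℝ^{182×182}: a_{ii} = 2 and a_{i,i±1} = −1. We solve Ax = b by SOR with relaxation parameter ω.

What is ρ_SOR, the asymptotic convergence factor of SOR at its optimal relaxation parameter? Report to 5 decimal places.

With n=182, ρ(Jacobi) = cos(π/183) = 0.99985.
√(1−ρ_J²) = |sin(π/183)| = 0.017166
ω* = 2/(1+0.017166) = 1.96625
At ω = 1.96625 every |λ(B_ω)| = ω−1, so ρ_SOR = 0.96625.

ρ_SOR = 0.96625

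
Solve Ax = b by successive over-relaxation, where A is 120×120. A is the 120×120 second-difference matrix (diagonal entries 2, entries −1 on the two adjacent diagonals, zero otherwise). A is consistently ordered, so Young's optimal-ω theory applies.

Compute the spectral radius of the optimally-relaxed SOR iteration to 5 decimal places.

ρ_SOR = 0.94939

[ρ_J] n=120: ρ(B_J) = cos(π/(n+1)) = cos(π/121) = 0.99966.
√(1−ρ_J²) = |sin(π/121)| = 0.025961
[ω*] 2 ÷ (1 + 0.025961) = 2 ÷ 1.025961 = 1.94939.
ρ_SOR = ω* − 1 = 1.94939 − 1 = 0.94939.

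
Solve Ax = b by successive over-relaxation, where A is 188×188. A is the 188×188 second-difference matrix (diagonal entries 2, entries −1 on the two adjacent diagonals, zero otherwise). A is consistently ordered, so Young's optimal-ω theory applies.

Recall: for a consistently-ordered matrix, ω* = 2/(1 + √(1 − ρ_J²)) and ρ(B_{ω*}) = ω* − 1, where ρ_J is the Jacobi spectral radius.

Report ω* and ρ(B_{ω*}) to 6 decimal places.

ω* = 1.967301, ρ_SOR = 0.967301

½·tridiag(1,0,1) at n=188: λ_k = cos(kπ/189); max |λ| at k=1 ⇒ ρ_J = cos(π/189) ≈ 0.999862.
√(1−ρ_J²) = |sin(π/189)| = 0.0166214
Young: ω* = 2/(1+√(1−ρ_J²)) = 2/(1+0.0166214) = 2/1.0166214 = 1.967301.
[ρ_SOR] ω* − 1 = 0.967301.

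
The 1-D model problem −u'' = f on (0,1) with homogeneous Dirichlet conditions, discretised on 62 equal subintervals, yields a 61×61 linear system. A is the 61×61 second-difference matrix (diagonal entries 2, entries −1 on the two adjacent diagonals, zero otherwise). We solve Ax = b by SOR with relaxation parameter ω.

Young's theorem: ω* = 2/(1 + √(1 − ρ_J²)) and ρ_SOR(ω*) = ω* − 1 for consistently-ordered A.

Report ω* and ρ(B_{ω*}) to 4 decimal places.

With n=61, ρ(Jacobi) = cos(π/62) = 0.9987.
root = sin(π/62) = 0.05065  (since 1−cos² = sin²).
Young: ω* = 2/(1+√(1−ρ_J²)) = 2/(1+0.05065) = 2/1.05065 = 1.9036.
and ρ(B_{ω*}) = 1.9036 − 1 = 0.9036.

ω* = 1.9036, ρ_SOR = 0.9036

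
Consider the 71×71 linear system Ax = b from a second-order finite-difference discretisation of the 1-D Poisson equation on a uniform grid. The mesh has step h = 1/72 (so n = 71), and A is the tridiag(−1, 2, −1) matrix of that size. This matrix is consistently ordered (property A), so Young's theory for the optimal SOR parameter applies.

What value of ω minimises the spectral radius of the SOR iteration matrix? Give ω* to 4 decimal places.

n=71: λ(B_J) = 1 − λ(A)/2 = cos(kπ/72); k=1 gives ρ_J = 0.9990.
√(1 − cos²(π/72)) = sin(π/72) ≈ 0.04362.
ω* = 2/(1 + 0.04362) = 2/1.04362 = 1.9164.
ρ(B_{ω*}) = ω*−1 = 0.9164

ω* = 1.9164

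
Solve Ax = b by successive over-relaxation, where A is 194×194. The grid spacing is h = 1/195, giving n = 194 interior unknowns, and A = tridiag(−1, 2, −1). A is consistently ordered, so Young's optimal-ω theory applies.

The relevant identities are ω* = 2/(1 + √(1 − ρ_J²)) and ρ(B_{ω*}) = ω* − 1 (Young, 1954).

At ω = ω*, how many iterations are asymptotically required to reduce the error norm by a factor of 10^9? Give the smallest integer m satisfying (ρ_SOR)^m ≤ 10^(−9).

[ρ_J] n=194: ρ(B_J) = cos(π/(n+1)) = cos(π/195) = 0.9998702.
root = sin(π/195) = 0.0161100  (since 1−cos² = sin²).
So ω* = 2/1.0161100 = 1.9682908 (Young).
At ω = 1.9682908 every |λ(B_ω)| = ω−1, so ρ_SOR = 0.9682908.
ρ_SOR^m ≤ 10^(−9) ⇔ m ≥ 9·ln10/(−ln 0.9682908) = 20.7233/0.0322228 = 643.125; m = ⌈643.125⌉ = 644.

m = 644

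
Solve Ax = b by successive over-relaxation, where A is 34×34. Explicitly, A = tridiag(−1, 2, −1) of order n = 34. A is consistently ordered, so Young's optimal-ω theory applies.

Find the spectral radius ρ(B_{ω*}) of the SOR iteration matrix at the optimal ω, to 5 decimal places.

ρ_SOR = 0.83547

B_J for the 34×34 system has eigenvalues cos(kπ/35); ρ_J = cos(π/35) = 0.99597.
root = sin(π/35) = 0.089639  (since 1−cos² = sin²).
ω* = 2 / (1 + 0.089639) = 2 / 1.089639 ≈ 1.83547.
ρ(B_{ω*}) = ω*−1 = 0.83547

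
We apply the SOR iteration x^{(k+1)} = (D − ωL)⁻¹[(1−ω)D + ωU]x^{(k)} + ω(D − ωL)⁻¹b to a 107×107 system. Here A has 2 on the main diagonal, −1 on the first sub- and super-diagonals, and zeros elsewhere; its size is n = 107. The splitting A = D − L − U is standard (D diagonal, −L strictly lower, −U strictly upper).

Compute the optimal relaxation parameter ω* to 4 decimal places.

n=107: λ(B_J) = 1 − λ(A)/2 = cos(kπ/108); k=1 gives ρ_J = 0.9996.
1 − cos²(π/108) = sin²(π/108) ⇒ √(1−ρ_J²) = sin(π/108) = 0.02908.
[ω*] 2 ÷ (1 + 0.02908) = 2 ÷ 1.02908 = 1.9435.
ρ(B_{ω*}) = ω*−1 = 0.9435

ω* = 1.9435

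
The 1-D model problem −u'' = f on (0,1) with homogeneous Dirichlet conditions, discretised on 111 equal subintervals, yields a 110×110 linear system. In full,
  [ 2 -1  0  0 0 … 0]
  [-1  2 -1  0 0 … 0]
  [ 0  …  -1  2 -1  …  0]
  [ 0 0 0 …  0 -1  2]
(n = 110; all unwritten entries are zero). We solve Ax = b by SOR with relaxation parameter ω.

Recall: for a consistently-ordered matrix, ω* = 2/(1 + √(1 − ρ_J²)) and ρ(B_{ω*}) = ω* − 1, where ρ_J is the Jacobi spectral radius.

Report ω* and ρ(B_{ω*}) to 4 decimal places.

ω* = 1.9450, ρ_SOR = 0.9450

spectrum of D⁻¹(L+U) = {cos(kπ/111) : 1≤k≤110}; ρ_J = cos(π/111) = 0.9996.
root = sin(π/111) = 0.02830  (since 1−cos² = sin²).
ω* = 2/(1+0.02830) = 1.9450
ρ(B_{ω*}) = ω*−1 = 0.9450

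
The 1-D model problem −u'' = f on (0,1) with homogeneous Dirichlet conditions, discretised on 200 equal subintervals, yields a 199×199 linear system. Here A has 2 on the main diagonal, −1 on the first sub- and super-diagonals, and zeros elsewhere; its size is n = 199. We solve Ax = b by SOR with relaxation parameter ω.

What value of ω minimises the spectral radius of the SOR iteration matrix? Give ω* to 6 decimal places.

ω* = 1.969071

With n=199, ρ(Jacobi) = cos(π/200) = 0.999877.
1 − cos²(π/200) = sin²(π/200) ⇒ √(1−ρ_J²) = sin(π/200) = 0.0157073.
ω* = 2 / (1 + 0.0157073) = 2 / 1.0157073 ≈ 1.969071.
ρ(B_{ω*}) = ω*−1 = 0.969071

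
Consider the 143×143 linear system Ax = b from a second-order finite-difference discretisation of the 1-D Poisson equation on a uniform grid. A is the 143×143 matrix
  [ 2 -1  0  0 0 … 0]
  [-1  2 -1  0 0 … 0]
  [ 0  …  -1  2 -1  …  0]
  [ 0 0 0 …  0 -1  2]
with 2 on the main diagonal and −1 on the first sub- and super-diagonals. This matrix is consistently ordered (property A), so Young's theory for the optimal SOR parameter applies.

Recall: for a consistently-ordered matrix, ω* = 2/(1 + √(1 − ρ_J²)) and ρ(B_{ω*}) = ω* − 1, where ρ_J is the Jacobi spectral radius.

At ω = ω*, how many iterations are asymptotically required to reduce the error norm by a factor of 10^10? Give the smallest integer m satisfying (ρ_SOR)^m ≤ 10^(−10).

m = 528

n=143: λ(B_J) = 1 − λ(A)/2 = cos(kπ/144); k=1 gives ρ_J = 0.9997620.
√(1−ρ_J²) = |sin(π/144)| = 0.0218149
ω* = 2 / (1 + 0.0218149) = 2 / 1.0218149 ≈ 1.9573017.
Hence ρ(B_{ω*}) = 1.9573017 − 1 = 0.9573017.
(0.9573017)^m ≤ 10^{−10}  ⇒  m·ln(0.9573017) ≤ −10·ln10  ⇒  m ≥ 527.673  ⇒  m = 528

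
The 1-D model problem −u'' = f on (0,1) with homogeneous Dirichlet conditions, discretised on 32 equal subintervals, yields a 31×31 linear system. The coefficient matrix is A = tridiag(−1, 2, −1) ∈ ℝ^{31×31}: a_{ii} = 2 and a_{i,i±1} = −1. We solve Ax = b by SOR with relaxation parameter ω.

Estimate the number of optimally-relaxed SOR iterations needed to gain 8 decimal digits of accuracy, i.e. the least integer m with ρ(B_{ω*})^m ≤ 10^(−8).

[ρ_J] n=31: ρ(B_J) = cos(π/(n+1)) = cos(π/32) = 0.9951847.
√(1−ρ_J²) simplifies to sin(π/32) = 0.0980171.
Young: ω* = 2/(1+√(1−ρ_J²)) = 2/(1+0.0980171) = 2/1.0980171 = 1.8214653.
Hence ρ(B_{ω*}) = 1.8214653 − 1 = 0.8214653.
8·ln10 = 18.4207; −ln(0.8214653) = 0.196666; m = ⌈18.4207/0.196666⌉ = ⌈93.665⌉ = 94.

m = 94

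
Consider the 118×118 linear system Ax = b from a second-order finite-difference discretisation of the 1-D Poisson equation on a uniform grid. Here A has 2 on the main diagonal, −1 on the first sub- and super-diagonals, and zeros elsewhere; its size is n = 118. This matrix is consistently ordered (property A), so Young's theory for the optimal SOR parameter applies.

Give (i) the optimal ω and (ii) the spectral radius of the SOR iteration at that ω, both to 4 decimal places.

ω* = 1.9486, ρ_SOR = 0.9486

spectrum of D⁻¹(L+U) = {cos(kπ/119) : 1≤k≤118}; ρ_J = cos(π/119) = 0.9997.
root = sin(π/119) = 0.02640  (since 1−cos² = sin²).
ω* = 2 / (1 + 0.02640) = 2 / 1.02640 ≈ 1.9486.
[ρ_SOR] ω* − 1 = 0.9486.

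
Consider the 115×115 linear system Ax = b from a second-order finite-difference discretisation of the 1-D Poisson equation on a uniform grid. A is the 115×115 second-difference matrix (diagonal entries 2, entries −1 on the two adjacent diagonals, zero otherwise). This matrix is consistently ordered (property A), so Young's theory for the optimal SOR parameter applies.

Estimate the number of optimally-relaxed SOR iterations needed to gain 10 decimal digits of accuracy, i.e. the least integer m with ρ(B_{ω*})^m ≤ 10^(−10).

B_J for the 115×115 system has eigenvalues cos(kπ/116); ρ_J = cos(π/116) = 0.9996333.
√(1−ρ_J²) = |sin(π/116)| = 0.0270794
Young: ω* = 2/(1+√(1−ρ_J²)) = 2/(1+0.0270794) = 2/1.0270794 = 1.9472691.
At ω = 1.9472691 every |λ(B_ω)| = ω−1, so ρ_SOR = 0.9472691.
Need (0.9472691)^m ≤ 10^(−10): m ≥ 10·ln10/|ln 0.9472691| = 23.0259/0.0541721 = 425.051 ⇒ m = 426.

m = 426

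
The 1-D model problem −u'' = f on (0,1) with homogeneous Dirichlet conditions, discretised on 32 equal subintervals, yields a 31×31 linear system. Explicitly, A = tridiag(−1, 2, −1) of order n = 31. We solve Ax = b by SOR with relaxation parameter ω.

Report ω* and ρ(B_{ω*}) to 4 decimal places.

With n=31, ρ(Jacobi) = cos(π/32) = 0.9952.
1 − cos²(π/32) = sin²(π/32) ⇒ √(1−ρ_J²) = sin(π/32) = 0.09802.
Then 2/(1+√(1−ρ_J²)) = 2/(1+0.09802); ω* = 2/1.09802 = 1.8215.
ρ_SOR = ω* − 1 = 1.8215 − 1 = 0.8215.

ω* = 1.8215, ρ_SOR = 0.8215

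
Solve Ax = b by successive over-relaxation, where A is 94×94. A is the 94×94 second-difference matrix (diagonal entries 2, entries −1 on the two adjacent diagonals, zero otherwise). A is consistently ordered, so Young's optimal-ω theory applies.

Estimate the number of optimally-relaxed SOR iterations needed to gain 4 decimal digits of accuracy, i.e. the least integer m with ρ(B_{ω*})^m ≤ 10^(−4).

ρ_J = max_k |cos(kπ/95)| = cos(π/95) = 0.9994533
√(1−ρ_J²) simplifies to sin(π/95) = 0.0330634.
ω* = 2/(1+0.0330634) = 1.9359896
At ω = 1.9359896 every |λ(B_ω)| = ω−1, so ρ_SOR = 0.9359896.
m ≥ 4·ln10 / (−ln 0.9359896) = 139.232; smallest integer m = 140.

m = 140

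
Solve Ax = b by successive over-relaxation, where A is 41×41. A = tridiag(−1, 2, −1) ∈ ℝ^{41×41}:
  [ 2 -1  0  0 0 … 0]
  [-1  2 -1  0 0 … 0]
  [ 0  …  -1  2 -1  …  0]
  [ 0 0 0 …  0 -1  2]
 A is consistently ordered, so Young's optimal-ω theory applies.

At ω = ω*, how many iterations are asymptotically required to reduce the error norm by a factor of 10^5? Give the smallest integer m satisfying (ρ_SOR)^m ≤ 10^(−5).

m = 77

ρ_J = max_k |cos(kπ/42)| = cos(π/42) = 0.9972038
√(1 − cos²(π/42)) = sin(π/42) ≈ 0.0747301.
Then 2/(1+√(1−ρ_J²)) = 2/(1+0.0747301); ω* = 2/1.0747301 = 1.8609323.
[ρ_SOR] ω* − 1 = 0.8609323.
5·ln10 = 11.5129; −ln(0.8609323) = 0.149739; m = ⌈11.5129/0.149739⌉ = ⌈76.886⌉ = 77.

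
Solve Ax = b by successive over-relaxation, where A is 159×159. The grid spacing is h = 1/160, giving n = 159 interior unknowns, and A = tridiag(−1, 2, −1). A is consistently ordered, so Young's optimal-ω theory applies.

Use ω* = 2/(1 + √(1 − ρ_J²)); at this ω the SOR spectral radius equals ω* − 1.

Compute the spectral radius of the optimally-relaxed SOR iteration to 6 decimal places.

n=159: λ(B_J) = 1 − λ(A)/2 = cos(kπ/160); k=1 gives ρ_J = 0.999807.
root = sin(π/160) = 0.0196337  (since 1−cos² = sin²).
ω* = 2 / (1 + 0.0196337) = 2 / 1.0196337 ≈ 1.961489.
ρ(B_{ω*}) = ω*−1 = 0.961489

ρ_SOR = 0.961489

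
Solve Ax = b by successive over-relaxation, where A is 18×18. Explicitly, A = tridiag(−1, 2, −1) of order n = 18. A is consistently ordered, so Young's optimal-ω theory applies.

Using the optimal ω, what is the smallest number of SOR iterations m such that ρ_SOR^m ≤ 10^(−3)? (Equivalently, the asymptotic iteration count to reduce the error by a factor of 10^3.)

m = 21

ρ_J = max_k |cos(kπ/19)| = cos(π/19) = 0.9863613
√(1−ρ_J²) = |sin(π/19)| = 0.1645946
ω* = 2/(1 + 0.1645946) = 2/1.1645946 = 1.7173358.
and ρ(B_{ω*}) = 1.7173358 − 1 = 0.7173358.
(0.7173358)^m ≤ 10^{−3}  ⇒  m·ln(0.7173358) ≤ −3·ln10  ⇒  m ≥ 20.793  ⇒  m = 21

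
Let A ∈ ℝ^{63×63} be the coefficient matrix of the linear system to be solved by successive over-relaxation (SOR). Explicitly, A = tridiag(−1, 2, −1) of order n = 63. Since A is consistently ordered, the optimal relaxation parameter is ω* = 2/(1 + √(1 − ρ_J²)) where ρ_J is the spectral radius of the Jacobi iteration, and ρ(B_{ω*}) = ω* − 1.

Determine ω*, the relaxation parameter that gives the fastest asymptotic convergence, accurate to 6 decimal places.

With n=63, ρ(Jacobi) = cos(π/64) = 0.998795.
root = sin(π/64) = 0.0490677  (since 1−cos² = sin²).
[ω*] 2 ÷ (1 + 0.0490677) = 2 ÷ 1.0490677 = 1.906455.
At ω = 1.906455 every |λ(B_ω)| = ω−1, so ρ_SOR = 0.906455.

ω* = 1.906455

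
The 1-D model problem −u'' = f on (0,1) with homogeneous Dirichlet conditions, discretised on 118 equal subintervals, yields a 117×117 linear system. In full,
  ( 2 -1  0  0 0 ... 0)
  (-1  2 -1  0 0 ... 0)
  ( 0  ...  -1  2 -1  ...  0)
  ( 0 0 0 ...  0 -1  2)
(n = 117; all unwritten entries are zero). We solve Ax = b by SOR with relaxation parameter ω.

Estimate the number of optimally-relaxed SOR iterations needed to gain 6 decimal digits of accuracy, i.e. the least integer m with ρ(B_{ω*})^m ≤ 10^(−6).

[ρ_J] n=117: ρ(B_J) = cos(π/(n+1)) = cos(π/118) = 0.9996456.
√(1−ρ_J²) simplifies to sin(π/118) = 0.0266205.
ω* = 2/(1 + 0.0266205) = 2/1.0266205 = 1.9481396.
[ρ_SOR] ω* − 1 = 0.9481396.
Need (0.9481396)^m ≤ 10^(−6): m ≥ 6·ln10/|ln 0.9481396| = 13.8155/0.0532535 = 259.429 ⇒ m = 260.

m = 260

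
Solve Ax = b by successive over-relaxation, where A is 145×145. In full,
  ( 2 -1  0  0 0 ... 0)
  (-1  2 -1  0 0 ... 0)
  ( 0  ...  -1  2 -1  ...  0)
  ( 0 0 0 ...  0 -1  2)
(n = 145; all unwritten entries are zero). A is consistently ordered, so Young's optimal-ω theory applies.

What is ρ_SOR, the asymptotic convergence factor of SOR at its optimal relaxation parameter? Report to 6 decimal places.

[ρ_J] n=145: ρ(B_J) = cos(π/(n+1)) = cos(π/146) = 0.999769.
√(1−ρ_J²) = |sin(π/146)| = 0.0215161
ω* = 2 / (1 + 0.0215161) = 2 / 1.0215161 ≈ 1.957874.
At ω = 1.957874 every |λ(B_ω)| = ω−1, so ρ_SOR = 0.957874.

ρ_SOR = 0.957874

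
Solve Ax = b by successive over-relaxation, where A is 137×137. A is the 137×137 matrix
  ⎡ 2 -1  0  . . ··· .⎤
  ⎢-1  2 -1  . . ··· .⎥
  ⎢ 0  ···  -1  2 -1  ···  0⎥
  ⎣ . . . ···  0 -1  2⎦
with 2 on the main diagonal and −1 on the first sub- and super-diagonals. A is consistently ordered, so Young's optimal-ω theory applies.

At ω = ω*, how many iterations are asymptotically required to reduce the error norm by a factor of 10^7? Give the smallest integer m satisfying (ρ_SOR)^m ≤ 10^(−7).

m = 354

spectrum of D⁻¹(L+U) = {cos(kπ/138) : 1≤k≤137}; ρ_J = cos(π/138) = 0.9997409.
root = sin(π/138) = 0.0227632  (since 1−cos² = sin²).
ω* = 2 / (1 + 0.0227632) = 2 / 1.0227632 ≈ 1.9554869.
Hence ρ(B_{ω*}) = 1.9554869 − 1 = 0.9554869.
ρ_SOR^m ≤ 10^(−7) ⇔ m ≥ 7·ln10/(−ln 0.9554869) = 16.1181/0.0455342 = 353.978; m = ⌈353.978⌉ = 354.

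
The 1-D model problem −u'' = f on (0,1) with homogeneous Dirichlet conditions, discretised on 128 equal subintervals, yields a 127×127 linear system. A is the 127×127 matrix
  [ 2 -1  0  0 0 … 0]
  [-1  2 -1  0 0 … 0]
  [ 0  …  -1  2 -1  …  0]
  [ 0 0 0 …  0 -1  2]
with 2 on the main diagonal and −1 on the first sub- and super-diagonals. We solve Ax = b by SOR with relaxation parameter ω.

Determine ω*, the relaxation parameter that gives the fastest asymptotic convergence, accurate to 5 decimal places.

½·tridiag(1,0,1) at n=127: λ_k = cos(kπ/128); max |λ| at k=1 ⇒ ρ_J = cos(π/128) ≈ 0.99970.
root = sin(π/128) = 0.024541  (since 1−cos² = sin²).
Then 2/(1+√(1−ρ_J²)) = 2/(1+0.024541); ω* = 2/1.024541 = 1.95209.
ρ(B_{ω*}) = ω*−1 = 0.95209

ω* = 1.95209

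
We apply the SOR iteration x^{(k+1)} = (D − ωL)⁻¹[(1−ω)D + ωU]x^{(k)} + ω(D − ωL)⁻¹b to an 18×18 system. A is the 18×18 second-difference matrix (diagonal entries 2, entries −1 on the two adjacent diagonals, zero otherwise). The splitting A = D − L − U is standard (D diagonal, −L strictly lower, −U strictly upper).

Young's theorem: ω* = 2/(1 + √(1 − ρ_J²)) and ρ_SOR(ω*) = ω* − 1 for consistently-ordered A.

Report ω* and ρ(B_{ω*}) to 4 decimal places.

ω* = 1.7173, ρ_SOR = 0.7173

½·tridiag(1,0,1) at n=18: λ_k = cos(kπ/19); max |λ| at k=1 ⇒ ρ_J = cos(π/19) ≈ 0.9864.
√(1 − cos²(π/19)) = sin(π/19) ≈ 0.16459.
Then 2/(1+√(1−ρ_J²)) = 2/(1+0.16459); ω* = 2/1.16459 = 1.7173.
and ρ(B_{ω*}) = 1.7173 − 1 = 0.7173.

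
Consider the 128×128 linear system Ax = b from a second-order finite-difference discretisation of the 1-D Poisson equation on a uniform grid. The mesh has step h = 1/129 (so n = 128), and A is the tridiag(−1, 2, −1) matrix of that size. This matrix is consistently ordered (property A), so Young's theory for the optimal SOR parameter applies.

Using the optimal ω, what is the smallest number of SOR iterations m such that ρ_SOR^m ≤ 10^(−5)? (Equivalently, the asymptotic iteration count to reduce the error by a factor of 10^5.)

m = 237

B_J for the 128×128 system has eigenvalues cos(kπ/129); ρ_J = cos(π/129) = 0.9997035.
√(1 − cos²(π/129)) = sin(π/129) ≈ 0.0243510.
So ω* = 2/1.0243510 = 1.9524558 (Young).
ρ_SOR = ω* − 1 = 1.9524558 − 1 = 0.9524558.
m ≥ 5·ln10 / (−ln 0.9524558) = 236.348; smallest integer m = 237.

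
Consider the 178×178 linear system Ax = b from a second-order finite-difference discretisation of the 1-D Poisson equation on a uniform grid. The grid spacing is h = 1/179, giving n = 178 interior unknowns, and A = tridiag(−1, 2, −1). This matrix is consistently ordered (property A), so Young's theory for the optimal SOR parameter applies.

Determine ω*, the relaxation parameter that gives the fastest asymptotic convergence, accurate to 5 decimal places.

With n=178, ρ(Jacobi) = cos(π/179) = 0.99985.
1 − cos²(π/179) = sin²(π/179) ⇒ √(1−ρ_J²) = sin(π/179) = 0.017550.
ω* = 2 / (1 + 0.017550) = 2 / 1.017550 ≈ 1.96551.
and ρ(B_{ω*}) = 1.96551 − 1 = 0.96551.

ω* = 1.96551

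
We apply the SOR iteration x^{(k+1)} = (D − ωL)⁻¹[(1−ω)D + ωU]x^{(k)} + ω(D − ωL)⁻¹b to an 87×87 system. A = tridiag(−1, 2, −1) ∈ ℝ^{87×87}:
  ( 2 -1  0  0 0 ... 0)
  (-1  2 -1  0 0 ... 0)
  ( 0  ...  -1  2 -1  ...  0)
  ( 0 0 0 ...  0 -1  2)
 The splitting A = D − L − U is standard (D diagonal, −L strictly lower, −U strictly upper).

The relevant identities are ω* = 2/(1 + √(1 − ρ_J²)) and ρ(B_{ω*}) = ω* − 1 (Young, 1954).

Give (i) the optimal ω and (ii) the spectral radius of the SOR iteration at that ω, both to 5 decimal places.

ω* = 1.93108, ρ_SOR = 0.93108

n=87: λ(B_J) = 1 − λ(A)/2 = cos(kπ/88); k=1 gives ρ_J = 0.99936.
√(1−ρ_J²) simplifies to sin(π/88) = 0.035692.
ω* = 2/(1 + 0.035692) = 2/1.035692 = 1.93108.
Hence ρ(B_{ω*}) = 1.93108 − 1 = 0.93108.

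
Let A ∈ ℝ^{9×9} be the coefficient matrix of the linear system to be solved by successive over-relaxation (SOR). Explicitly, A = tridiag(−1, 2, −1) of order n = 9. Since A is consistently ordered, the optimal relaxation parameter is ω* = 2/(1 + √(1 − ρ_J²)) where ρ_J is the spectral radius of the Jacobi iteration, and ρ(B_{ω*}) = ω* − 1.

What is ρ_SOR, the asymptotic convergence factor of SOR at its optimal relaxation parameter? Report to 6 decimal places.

ρ_SOR = 0.527864

spectrum of D⁻¹(L+U) = {cos(kπ/10) : 1≤k≤9}; ρ_J = cos(π/10) = 0.951057.
√(1−ρ_J²) = |sin(π/10)| = 0.3090170
So ω* = 2/1.3090170 = 1.527864 (Young).
ρ_SOR = ω* − 1 ≈ 0.527864.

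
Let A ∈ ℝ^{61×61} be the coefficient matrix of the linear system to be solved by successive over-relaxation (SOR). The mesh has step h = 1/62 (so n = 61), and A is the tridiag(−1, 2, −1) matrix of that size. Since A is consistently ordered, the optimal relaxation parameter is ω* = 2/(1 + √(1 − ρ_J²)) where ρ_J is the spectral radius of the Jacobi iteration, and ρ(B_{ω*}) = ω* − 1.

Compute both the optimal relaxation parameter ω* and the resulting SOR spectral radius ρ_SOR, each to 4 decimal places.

ω* = 1.9036, ρ_SOR = 0.9036

n=61: λ(B_J) = 1 − λ(A)/2 = cos(kπ/62); k=1 gives ρ_J = 0.9987.
1 − cos²(π/62) = sin²(π/62) ⇒ √(1−ρ_J²) = sin(π/62) = 0.05065.
[ω*] 2 ÷ (1 + 0.05065) = 2 ÷ 1.05065 = 1.9036.
Hence ρ(B_{ω*}) = 1.9036 − 1 = 0.9036.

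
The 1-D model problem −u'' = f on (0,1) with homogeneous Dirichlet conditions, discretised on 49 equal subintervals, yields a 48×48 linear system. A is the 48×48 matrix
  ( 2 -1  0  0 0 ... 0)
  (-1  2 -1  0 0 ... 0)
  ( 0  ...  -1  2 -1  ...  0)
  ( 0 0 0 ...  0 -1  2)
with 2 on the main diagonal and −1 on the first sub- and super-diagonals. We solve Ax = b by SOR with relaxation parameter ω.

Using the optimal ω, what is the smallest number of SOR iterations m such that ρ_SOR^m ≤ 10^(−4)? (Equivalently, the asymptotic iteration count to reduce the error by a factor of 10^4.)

With n=48, ρ(Jacobi) = cos(π/49) = 0.9979454.
√(1 − cos²(π/49)) = sin(π/49) ≈ 0.0640702.
Then 2/(1+√(1−ρ_J²)) = 2/(1+0.0640702); ω* = 2/1.0640702 = 1.8795752.
and ρ(B_{ω*}) = 1.8795752 − 1 = 0.8795752.
(0.8795752)^m ≤ 10^{−4}  ⇒  m·ln(0.8795752) ≤ −4·ln10  ⇒  m ≥ 71.779  ⇒  m = 72

m = 72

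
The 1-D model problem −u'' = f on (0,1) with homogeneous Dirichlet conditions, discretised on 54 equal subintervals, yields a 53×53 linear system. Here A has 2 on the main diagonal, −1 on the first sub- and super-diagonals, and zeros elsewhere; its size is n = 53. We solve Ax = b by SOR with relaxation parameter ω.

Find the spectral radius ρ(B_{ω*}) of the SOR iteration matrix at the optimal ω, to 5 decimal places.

ρ_J = max_k |cos(kπ/54)| = cos(π/54) = 0.99831
√(1 − cos²(π/54)) = sin(π/54) ≈ 0.058145.
ω* = 2 / (1 + 0.058145) = 2 / 1.058145 ≈ 1.89010.
and ρ(B_{ω*}) = 1.89010 − 1 = 0.89010.

ρ_SOR = 0.89010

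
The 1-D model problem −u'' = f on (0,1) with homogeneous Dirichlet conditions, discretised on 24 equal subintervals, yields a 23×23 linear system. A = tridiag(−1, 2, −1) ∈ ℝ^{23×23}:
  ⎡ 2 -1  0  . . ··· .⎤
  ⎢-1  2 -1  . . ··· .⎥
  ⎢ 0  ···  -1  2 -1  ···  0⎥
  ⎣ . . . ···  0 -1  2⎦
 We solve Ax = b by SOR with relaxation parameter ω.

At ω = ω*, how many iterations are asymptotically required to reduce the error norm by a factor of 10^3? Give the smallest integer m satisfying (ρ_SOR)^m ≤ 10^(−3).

With n=23, ρ(Jacobi) = cos(π/24) = 0.9914449.
√(1−ρ_J²) simplifies to sin(π/24) = 0.1305262.
ω* = 2/(1+0.1305262) = 1.7690877
At ω = 1.7690877 every |λ(B_ω)| = ω−1, so ρ_SOR = 0.7690877.
Need (0.7690877)^m ≤ 10^(−3): m ≥ 3·ln10/|ln 0.7690877| = 6.90776/0.26255 = 26.310 ⇒ m = 27.

m = 27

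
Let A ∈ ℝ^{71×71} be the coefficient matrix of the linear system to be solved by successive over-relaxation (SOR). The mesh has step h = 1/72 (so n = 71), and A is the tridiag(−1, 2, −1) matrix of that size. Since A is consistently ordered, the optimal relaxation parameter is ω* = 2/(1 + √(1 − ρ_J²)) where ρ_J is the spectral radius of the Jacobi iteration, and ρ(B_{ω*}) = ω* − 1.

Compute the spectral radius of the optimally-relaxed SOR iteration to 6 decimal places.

ρ_J = max_k |cos(kπ/72)| = cos(π/72) = 0.999048
√(1−ρ_J²) = |sin(π/72)| = 0.0436194
ω* = 2/(1+0.0436194) = 1.916407
ρ_SOR = ω* − 1 = 1.916407 − 1 = 0.916407.

ρ_SOR = 0.916407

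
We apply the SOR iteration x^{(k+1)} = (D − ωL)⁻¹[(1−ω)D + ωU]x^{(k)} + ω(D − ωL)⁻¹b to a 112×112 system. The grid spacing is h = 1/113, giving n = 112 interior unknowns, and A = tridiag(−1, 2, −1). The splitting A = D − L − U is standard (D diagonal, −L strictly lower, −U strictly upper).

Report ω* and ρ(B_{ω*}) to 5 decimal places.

ω* = 1.94591, ρ_SOR = 0.94591

n=112: λ(B_J) = 1 − λ(A)/2 = cos(kπ/113); k=1 gives ρ_J = 0.99961.
√(1 − cos²(π/113)) = sin(π/113) ≈ 0.027798.
ω* = 2/(1 + 0.027798) = 2/1.027798 = 1.94591.
Hence ρ(B_{ω*}) = 1.94591 − 1 = 0.94591.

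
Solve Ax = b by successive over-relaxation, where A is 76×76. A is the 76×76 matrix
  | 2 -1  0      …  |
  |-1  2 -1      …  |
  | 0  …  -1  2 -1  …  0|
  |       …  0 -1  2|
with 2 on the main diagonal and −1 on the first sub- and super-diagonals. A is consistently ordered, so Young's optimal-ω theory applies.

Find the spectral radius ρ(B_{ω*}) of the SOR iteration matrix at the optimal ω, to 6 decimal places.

[ρ_J] n=76: ρ(B_J) = cos(π/(n+1)) = cos(π/77) = 0.999168.
√(1−ρ_J²) simplifies to sin(π/77) = 0.0407886.
ω* = 2/(1 + 0.0407886) = 2/1.0407886 = 1.921620.
ρ(B_{ω*}) = ω*−1 = 0.921620

ρ_SOR = 0.921620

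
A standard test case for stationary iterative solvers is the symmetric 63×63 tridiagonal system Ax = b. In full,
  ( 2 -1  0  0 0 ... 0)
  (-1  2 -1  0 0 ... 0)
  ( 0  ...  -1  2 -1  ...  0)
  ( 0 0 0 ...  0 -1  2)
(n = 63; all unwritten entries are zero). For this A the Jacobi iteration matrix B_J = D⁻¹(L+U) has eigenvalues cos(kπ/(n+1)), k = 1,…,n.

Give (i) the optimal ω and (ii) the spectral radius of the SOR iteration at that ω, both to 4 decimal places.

ω* = 1.9065, ρ_SOR = 0.9065

n=63: λ(B_J) = 1 − λ(A)/2 = cos(kπ/64); k=1 gives ρ_J = 0.9988.
√(1−ρ_J²) simplifies to sin(π/64) = 0.04907.
Young: ω* = 2/(1+√(1−ρ_J²)) = 2/(1+0.04907) = 2/1.04907 = 1.9065.
At ω = 1.9065 every |λ(B_ω)| = ω−1, so ρ_SOR = 0.9065.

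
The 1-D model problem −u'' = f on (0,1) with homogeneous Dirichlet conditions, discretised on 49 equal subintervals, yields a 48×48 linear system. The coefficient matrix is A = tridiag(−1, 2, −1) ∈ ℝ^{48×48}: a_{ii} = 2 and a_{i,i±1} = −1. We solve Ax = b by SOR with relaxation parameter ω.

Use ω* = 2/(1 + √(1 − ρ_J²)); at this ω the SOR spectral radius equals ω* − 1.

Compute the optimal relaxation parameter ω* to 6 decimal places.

ω* = 1.879575

spectrum of D⁻¹(L+U) = {cos(kπ/49) : 1≤k≤48}; ρ_J = cos(π/49) = 0.997945.
√(1−ρ_J²) = |sin(π/49)| = 0.0640702
ω* = 2/(1 + 0.0640702) = 2/1.0640702 = 1.879575.
At ω = 1.879575 every |λ(B_ω)| = ω−1, so ρ_SOR = 0.879575.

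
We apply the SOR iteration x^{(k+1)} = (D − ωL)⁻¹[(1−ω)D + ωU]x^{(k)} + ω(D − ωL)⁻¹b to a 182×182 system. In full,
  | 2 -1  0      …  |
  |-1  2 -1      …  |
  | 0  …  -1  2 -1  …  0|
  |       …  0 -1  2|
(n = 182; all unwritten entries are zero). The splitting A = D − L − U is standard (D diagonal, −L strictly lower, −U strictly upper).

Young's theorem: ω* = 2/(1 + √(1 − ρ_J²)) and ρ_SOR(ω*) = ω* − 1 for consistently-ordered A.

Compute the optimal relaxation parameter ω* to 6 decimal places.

½·tridiag(1,0,1) at n=182: λ_k = cos(kπ/183); max |λ| at k=1 ⇒ ρ_J = cos(π/183) ≈ 0.999853.
√(1−ρ_J²) = |sin(π/183)| = 0.0171663
ω* = 2 / (1 + 0.0171663) = 2 / 1.0171663 ≈ 1.966247.
ρ(B_{ω*}) = ω*−1 = 0.966247

ω* = 1.966247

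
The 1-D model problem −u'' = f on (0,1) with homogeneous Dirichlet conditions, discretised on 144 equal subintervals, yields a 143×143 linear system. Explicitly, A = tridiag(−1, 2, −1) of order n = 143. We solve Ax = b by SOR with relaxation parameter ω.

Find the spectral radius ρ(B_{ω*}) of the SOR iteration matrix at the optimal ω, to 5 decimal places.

ρ_J = max_k |cos(kπ/144)| = cos(π/144) = 0.99976
root = sin(π/144) = 0.021815  (since 1−cos² = sin²).
ω* = 2/(1 + 0.021815) = 2/1.021815 = 1.95730.
ρ_SOR = ω* − 1 ≈ 0.95730.

ρ_SOR = 0.95730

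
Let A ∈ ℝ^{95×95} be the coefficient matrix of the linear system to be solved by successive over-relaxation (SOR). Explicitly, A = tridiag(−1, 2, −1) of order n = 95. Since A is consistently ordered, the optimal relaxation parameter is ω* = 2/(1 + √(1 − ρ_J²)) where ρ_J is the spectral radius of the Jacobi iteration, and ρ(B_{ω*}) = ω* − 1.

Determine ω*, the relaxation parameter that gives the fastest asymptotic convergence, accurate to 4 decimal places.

[ρ_J] n=95: ρ(B_J) = cos(π/(n+1)) = cos(π/96) = 0.9995.
√(1−ρ_J²) simplifies to sin(π/96) = 0.03272.
ω* = 2/(1 + 0.03272) = 2/1.03272 = 1.9366.
[ρ_SOR] ω* − 1 = 0.9366.

ω* = 1.9366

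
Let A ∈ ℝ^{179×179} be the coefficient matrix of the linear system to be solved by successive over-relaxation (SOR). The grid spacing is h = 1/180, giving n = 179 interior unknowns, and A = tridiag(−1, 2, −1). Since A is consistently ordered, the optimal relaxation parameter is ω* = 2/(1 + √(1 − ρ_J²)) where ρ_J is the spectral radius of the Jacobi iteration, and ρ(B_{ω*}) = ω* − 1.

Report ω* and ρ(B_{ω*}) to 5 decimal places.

ω* = 1.96569, ρ_SOR = 0.96569

ρ_J = max_k |cos(kπ/180)| = cos(π/180) = 0.99985
√(1−ρ_J²) simplifies to sin(π/180) = 0.017452.
ω* = 2 / (1 + 0.017452) = 2 / 1.017452 ≈ 1.96569.
and ρ(B_{ω*}) = 1.96569 − 1 = 0.96569.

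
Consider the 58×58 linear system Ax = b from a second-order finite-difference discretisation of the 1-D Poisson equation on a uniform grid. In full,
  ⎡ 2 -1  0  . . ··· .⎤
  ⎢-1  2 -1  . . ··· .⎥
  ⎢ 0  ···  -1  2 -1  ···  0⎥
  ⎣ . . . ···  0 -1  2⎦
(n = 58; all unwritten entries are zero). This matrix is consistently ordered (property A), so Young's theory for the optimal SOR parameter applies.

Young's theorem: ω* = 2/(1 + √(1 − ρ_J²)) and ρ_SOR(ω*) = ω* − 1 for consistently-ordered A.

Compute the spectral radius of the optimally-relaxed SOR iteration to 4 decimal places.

ρ_SOR = 0.8989

B_J for the 58×58 system has eigenvalues cos(kπ/59); ρ_J = cos(π/59) = 0.9986.
√(1−ρ_J²) = |sin(π/59)| = 0.05322
ω* = 2 / (1 + 0.05322) = 2 / 1.05322 ≈ 1.8989.
and ρ(B_{ω*}) = 1.8989 − 1 = 0.8989.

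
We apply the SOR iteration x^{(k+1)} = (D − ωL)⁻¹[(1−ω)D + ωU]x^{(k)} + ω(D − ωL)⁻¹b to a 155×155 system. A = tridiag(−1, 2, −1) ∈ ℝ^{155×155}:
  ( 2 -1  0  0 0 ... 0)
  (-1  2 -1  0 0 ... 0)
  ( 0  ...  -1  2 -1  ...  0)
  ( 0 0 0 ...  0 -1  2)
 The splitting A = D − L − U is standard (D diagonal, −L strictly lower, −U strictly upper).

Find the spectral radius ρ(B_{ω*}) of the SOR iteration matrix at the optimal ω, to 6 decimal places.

ρ_SOR = 0.960521

½·tridiag(1,0,1) at n=155: λ_k = cos(kπ/156); max |λ| at k=1 ⇒ ρ_J = cos(π/156) ≈ 0.999797.
1 − cos²(π/156) = sin²(π/156) ⇒ √(1−ρ_J²) = sin(π/156) = 0.0201371.
ω* = 2 / (1 + 0.0201371) = 2 / 1.0201371 ≈ 1.960521.
At ω = 1.960521 every |λ(B_ω)| = ω−1, so ρ_SOR = 0.960521.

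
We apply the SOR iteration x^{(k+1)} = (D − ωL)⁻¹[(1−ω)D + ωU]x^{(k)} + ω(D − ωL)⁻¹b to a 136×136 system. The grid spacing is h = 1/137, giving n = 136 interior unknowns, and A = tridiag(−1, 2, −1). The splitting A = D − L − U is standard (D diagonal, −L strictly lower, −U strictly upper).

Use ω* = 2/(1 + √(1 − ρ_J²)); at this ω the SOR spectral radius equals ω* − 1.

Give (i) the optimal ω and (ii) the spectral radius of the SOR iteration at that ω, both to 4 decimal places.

spectrum of D⁻¹(L+U) = {cos(kπ/137) : 1≤k≤136}; ρ_J = cos(π/137) = 0.9997.
root = sin(π/137) = 0.02293  (since 1−cos² = sin²).
Young: ω* = 2/(1+√(1−ρ_J²)) = 2/(1+0.02293) = 2/1.02293 = 1.9552.
ρ_SOR = ω* − 1 ≈ 0.9552.

ω* = 1.9552, ρ_SOR = 0.9552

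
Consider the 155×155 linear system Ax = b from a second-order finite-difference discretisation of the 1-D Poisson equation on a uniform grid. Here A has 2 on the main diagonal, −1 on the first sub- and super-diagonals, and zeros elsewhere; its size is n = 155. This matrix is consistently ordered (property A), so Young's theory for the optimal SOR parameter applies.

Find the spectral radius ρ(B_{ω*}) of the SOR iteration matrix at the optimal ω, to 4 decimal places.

ρ_J = max_k |cos(kπ/156)| = cos(π/156) = 0.9998
1 − cos²(π/156) = sin²(π/156) ⇒ √(1−ρ_J²) = sin(π/156) = 0.02014.
[ω*] 2 ÷ (1 + 0.02014) = 2 ÷ 1.02014 = 1.9605.
At ω = 1.9605 every |λ(B_ω)| = ω−1, so ρ_SOR = 0.9605.

ρ_SOR = 0.9605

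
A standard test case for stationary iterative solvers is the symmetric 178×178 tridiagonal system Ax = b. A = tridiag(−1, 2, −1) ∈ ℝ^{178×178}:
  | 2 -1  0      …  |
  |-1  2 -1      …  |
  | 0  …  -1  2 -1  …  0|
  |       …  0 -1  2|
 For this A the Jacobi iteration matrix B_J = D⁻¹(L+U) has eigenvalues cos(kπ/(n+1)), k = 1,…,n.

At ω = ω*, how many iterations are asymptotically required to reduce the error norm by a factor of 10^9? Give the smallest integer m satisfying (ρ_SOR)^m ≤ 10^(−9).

m = 591

B_J for the 178×178 system has eigenvalues cos(kπ/179); ρ_J = cos(π/179) = 0.9998460.
1 − cos²(π/179) = sin²(π/179) ⇒ √(1−ρ_J²) = sin(π/179) = 0.0175499.
[ω*] 2 ÷ (1 + 0.0175499) = 2 ÷ 1.0175499 = 1.9655056.
[ρ_SOR] ω* − 1 = 0.9655056.
Need (0.9655056)^m ≤ 10^(−9): m ≥ 9·ln10/|ln 0.9655056| = 20.7233/0.0351034 = 590.350 ⇒ m = 591.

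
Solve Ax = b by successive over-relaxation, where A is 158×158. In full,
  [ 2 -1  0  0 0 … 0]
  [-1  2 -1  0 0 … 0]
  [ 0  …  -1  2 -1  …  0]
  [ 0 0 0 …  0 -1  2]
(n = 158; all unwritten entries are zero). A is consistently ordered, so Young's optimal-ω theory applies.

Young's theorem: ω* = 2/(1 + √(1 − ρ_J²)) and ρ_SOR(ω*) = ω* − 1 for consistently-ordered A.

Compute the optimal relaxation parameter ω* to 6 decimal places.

[ρ_J] n=158: ρ(B_J) = cos(π/(n+1)) = cos(π/159) = 0.999805.
√(1−ρ_J²) = |sin(π/159)| = 0.0197572
ω* = 2/(1 + 0.0197572) = 2/1.0197572 = 1.961251.
ρ_SOR = ω* − 1 ≈ 0.961251.

ω* = 1.961251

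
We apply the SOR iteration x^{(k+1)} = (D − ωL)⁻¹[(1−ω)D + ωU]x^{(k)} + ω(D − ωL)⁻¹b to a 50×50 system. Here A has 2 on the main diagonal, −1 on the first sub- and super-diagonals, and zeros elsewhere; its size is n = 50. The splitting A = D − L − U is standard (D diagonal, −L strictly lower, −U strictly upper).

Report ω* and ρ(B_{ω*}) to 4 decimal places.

ρ_J = max_k |cos(kπ/51)| = cos(π/51) = 0.9981
1 − cos²(π/51) = sin²(π/51) ⇒ √(1−ρ_J²) = sin(π/51) = 0.06156.
ω* = 2/(1+0.06156) = 1.8840
and ρ(B_{ω*}) = 1.8840 − 1 = 0.8840.

ω* = 1.8840, ρ_SOR = 0.8840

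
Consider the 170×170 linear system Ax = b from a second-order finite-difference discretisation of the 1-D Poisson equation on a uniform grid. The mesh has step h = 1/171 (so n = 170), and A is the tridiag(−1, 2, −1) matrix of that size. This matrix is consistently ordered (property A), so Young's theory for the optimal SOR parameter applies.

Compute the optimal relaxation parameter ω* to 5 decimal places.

ω* = 1.96392

n=170: λ(B_J) = 1 − λ(A)/2 = cos(kπ/171); k=1 gives ρ_J = 0.99983.
root = sin(π/171) = 0.018371  (since 1−cos² = sin²).
ω* = 2/(1 + 0.018371) = 2/1.018371 = 1.96392.
ρ_SOR = ω* − 1 = 1.96392 − 1 = 0.96392.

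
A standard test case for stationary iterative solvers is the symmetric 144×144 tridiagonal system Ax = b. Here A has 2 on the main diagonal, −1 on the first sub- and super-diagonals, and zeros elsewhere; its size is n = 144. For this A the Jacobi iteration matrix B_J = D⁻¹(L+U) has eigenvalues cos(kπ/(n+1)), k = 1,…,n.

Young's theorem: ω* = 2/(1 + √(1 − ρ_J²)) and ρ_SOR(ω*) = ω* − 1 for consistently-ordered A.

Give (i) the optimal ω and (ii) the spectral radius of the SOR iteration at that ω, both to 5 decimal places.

ω* = 1.95759, ρ_SOR = 0.95759

n=144: λ(B_J) = 1 − λ(A)/2 = cos(kπ/145); k=1 gives ρ_J = 0.99977.
root = sin(π/145) = 0.021664  (since 1−cos² = sin²).
ω* = 2 / (1 + 0.021664) = 2 / 1.021664 ≈ 1.95759.
ρ_SOR = ω* − 1 = 1.95759 − 1 = 0.95759.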